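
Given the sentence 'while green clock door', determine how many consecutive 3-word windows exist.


Word trigrams from [4] words:
  Trigram 1: (while green clock)
  Trigram 2: (green clock door)
Total word trigrams: 4 - 2 = 2

2


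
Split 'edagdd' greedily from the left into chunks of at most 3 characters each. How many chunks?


'edagdd' has 6 characters.
Chunking with max size 3:
  Chunk 1: 'eda' (positions 0-2)
  Chunk 2: 'gdd' (positions 3-5)
Total chunks: ceil(6 / 3) = 2

2


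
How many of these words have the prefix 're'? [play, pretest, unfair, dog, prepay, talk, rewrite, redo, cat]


Checking each word for prefix 're':
  'play' -> no (count: 0)
  'pretest' -> no (count: 0)
  'unfair' -> no (count: 0)
  'dog' -> no (count: 0)
  'prepay' -> no (count: 0)
  'talk' -> no (count: 0)
  'rewrite' -> YES, starts with 're' (count: 1)
  'redo' -> YES, starts with 're' (count: 2)
  'cat' -> no (count: 2)
Total with prefix 're': 2

2


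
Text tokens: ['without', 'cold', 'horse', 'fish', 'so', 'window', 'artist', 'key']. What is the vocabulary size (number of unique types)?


Listing all tokens and tracking unique types:
  Token 1: 'without' -> NEW (unique so far: 1)
  Token 2: 'cold' -> NEW (unique so far: 2)
  Token 3: 'horse' -> NEW (unique so far: 3)
  Token 4: 'fish' -> NEW (unique so far: 4)
  Token 5: 'so' -> NEW (unique so far: 5)
  Token 6: 'window' -> NEW (unique so far: 6)
  Token 7: 'artist' -> NEW (unique so far: 7)
  Token 8: 'key' -> NEW (unique so far: 8)
Unique types: ('artist', 'cold', 'fish', 'horse', 'key', 'so', 'window', 'without')
Vocabulary size: 8

8


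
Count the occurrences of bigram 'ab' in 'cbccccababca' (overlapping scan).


Scanning 'cbccccababca' for bigram 'ab':
  Position 0: 'cb' -> no
  Position 1: 'bc' -> no
  Position 2: 'cc' -> no
  Position 3: 'cc' -> no
  Position 4: 'cc' -> no
  Position 5: 'ca' -> no
  Position 6: 'ab' -> MATCH
  Position 7: 'ba' -> no
  Position 8: 'ab' -> MATCH
  Position 9: 'bc' -> no
  Position 10: 'ca' -> no
Total matches: 2

2


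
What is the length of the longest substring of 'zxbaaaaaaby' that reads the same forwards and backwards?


Scanning 'zxbaaaaaaby' for palindromic substrings.
Substring at positions 2-9: 'baaaaaab'.
Check: reverse('baaaaaab') = 'baaaaaab' -> palindrome confirmed.
Neighbouring characters ('x' / 'y') break symmetry, so it cannot extend further.
No longer palindromic substring exists; longest length = 8

8


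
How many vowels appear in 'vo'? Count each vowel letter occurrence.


Scanning each character of 'vo':
  Position 1: 'v' -> consonant (running count: 0)
  Position 2: 'o' -> vowel (running count: 1)
Total vowels: 1

1


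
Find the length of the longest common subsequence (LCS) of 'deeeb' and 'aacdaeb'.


DP table for LCS of 'deeeb' and 'aacdaeb':
       a  a  c  d  a  e  b
    0  0  0  0  0  0  0  0
  d 0  0  0  0  1  1  1  1
  e 0  0  0  0  1  1  2  2
  e 0  0  0  0  1  1  2  2
  e 0  0  0  0  1  1  2  2
  b 0  0  0  0  1  1  2  3
LCS: 'deb'
LCS length = 3

3


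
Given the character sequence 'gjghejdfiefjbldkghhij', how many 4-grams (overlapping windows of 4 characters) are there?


String 'gjghejdfiefjbldkghhij' has length L = 21.
Number of overlapping n-grams = L - n + 1
Substituting: 21 - 4 + 1 = 18

18


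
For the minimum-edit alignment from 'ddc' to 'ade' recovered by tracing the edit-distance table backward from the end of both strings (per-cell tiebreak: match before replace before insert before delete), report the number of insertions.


Edit distance = 2. Backtracking from cell (3, 3) with preference match > replace > insert > delete,
then listing the resulting alignment 'ddc' -> 'ade' left to right:
  Step 1: replace d->a
  Step 2: keep 'd'
  Step 3: replace c->e
Total insertions: 0

0


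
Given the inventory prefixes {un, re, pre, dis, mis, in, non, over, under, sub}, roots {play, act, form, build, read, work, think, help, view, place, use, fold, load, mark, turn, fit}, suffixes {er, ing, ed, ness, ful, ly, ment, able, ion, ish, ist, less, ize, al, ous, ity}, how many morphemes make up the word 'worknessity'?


Segmenting 'worknessity' against the inventory:
  'work' -> root (morpheme 1)
  'ness' -> suffix (morpheme 2)
  'ity' -> suffix (morpheme 3)
Total morphemes: 3

3


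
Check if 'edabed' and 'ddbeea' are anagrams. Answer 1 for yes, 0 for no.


Sort characters of 'edabed': 'abddee'
Sort characters of 'ddbeea': 'abddee'
Sorted forms match -> they ARE anagrams
Result: 1

1


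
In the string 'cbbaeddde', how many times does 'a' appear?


Scanning 'cbbaeddde' for 'a':
  Position 3: 'a' -> MATCH (count: 1)
Total occurrences of 'a': 1

1


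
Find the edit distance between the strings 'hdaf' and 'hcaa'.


Building DP table for s1='hdaf' (len 4) and s2='hcaa' (len 4):
       h  c  a  a
    0  1  2  3  4
  h 1  0  1  2  3
  d 2  1  1  2  3
  a 3  2  2  1  2
  f 4  3  3  2  2
Edit distance = dp[4][4] = 2

2


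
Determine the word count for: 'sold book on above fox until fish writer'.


Counting words by splitting on spaces:
  Word 1: 'sold'
  Word 2: 'book'
  Word 3: 'on'
  Word 4: 'above'
  Word 5: 'fox'
  Word 6: 'until'
  Word 7: 'fish'
  Word 8: 'writer'
Total words: 8

8


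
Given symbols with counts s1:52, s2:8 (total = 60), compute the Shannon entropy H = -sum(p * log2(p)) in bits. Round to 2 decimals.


Computing entropy H = -sum(p_i * log2(p_i)):
  s1: p = 52/60 = 0.8667, -p*log2(p) = 0.1789
  s2: p = 8/60 = 0.1333, -p*log2(p) = 0.3876
H = sum of terms = 0.5665
Rounded to 2 decimals: 0.57

0.57


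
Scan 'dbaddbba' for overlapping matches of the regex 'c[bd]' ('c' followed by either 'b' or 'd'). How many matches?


Pattern: c[bd] means 'c' followed by either 'b' or 'd'.
Scanning 'dbaddbba' position-by-position:
  Pos 0: window 'db' -> no
  Pos 1: window 'ba' -> no
  Pos 2: window 'ad' -> no
  Pos 3: window 'dd' -> no
  Pos 4: window 'db' -> no
  Pos 5: window 'bb' -> no
  Pos 6: window 'ba' -> no
  Pos 7: window 'a' -> no
Total matches: 0

0


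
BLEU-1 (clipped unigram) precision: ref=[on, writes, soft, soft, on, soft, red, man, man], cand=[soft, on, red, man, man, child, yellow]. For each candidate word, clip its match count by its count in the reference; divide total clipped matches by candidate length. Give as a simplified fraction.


Reference word counts: {'man': 2, 'on': 2, 'red': 1, 'soft': 3, 'writes': 1}
Checking each candidate word (with clipping):
  'soft' -> in reference (ref count 3, used 1/3) -> match (matches: 1)
  'on' -> in reference (ref count 2, used 1/2) -> match (matches: 2)
  'red' -> in reference (ref count 1, used 1/1) -> match (matches: 3)
  'man' -> in reference (ref count 2, used 1/2) -> match (matches: 4)
  'man' -> in reference (ref count 2, used 2/2) -> match (matches: 5)
  'child' -> not in reference -> no match (matches: 5)
  'yellow' -> not in reference -> no match (matches: 5)
Clipped matches: 5, Candidate length: 7
Precision = 5/7

5/7


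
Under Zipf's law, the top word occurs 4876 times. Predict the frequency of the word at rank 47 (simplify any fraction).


Zipf's law: freq(rank) = f1 / rank
f1 = 4876, rank = 47
freq = 4876 / 47
GCD(4876, 47) = 1
Simplified: 4876/47

4876/47


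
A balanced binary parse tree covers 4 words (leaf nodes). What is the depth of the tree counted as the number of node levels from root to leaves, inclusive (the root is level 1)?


In a balanced binary tree with n leaves the deepest leaf is ceil(log2(n)) edges below the root,
so counting node levels inclusive of root and leaves gives ceil(log2(n)) + 1 levels.
log2(4) = 2.0000
ceil(2.0000) = 2
levels = 2 + 1 = 3

3


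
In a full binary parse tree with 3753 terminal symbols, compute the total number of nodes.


Leaf nodes (terminals): 3753
Internal nodes = n - 1 = 3753 - 1 = 3752
Total = leaves + internal = 3753 + 3752 = 7505

7505


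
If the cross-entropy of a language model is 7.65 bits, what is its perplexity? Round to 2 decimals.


Perplexity formula: PP = 2^H
H = 7.65
PP = 2^7.65
Decompose: 2^7.65 = 2^7 * 2^0.65
2^7 = 128, 2^0.65 ~ 1.5691682
PP ~ 128 * 1.5691682 = 200.8535296
Rounded to 2 decimals: 200.85

200.85


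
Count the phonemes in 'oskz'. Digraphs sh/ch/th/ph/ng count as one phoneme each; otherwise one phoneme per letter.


Parsing 'oskz' greedily, digraphs first:
  'o' -> vowel phoneme (phonemes so far: 1)
  's' -> consonant phoneme (phonemes so far: 2)
  'k' -> consonant phoneme (phonemes so far: 3)
  'z' -> consonant phoneme (phonemes so far: 4)
Total phonemes: 4

4


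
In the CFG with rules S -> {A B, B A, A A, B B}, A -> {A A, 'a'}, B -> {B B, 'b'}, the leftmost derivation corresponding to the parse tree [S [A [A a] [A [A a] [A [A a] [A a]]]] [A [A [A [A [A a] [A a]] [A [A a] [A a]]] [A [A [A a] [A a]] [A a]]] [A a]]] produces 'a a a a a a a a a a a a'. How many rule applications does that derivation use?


Every bracketed nonterminal node [X ...] in the tree is produced by exactly one rule application.
Reading the tree off as a leftmost derivation:
  Step 1: S  =>  A A   (applied S -> A A)
  Step 2: A A  =>  A A A   (applied A -> A A)
  Step 3: A A A  =>  a A A   (applied A -> a)
  Step 4: a A A  =>  a A A A   (applied A -> A A)
  Step 5: a A A A  =>  a a A A   (applied A -> a)
  Step 6: a a A A  =>  a a A A A   (applied A -> A A)
  Step 7: a a A A A  =>  a a a A A   (applied A -> a)
  Step 8: a a a A A  =>  a a a a A   (applied A -> a)
  Step 9: a a a a A  =>  a a a a A A   (applied A -> A A)
  Step 10: a a a a A A  =>  a a a a A A A   (applied A -> A A)
  Step 11: a a a a A A A  =>  a a a a A A A A   (applied A -> A A)
  Step 12: a a a a A A A A  =>  a a a a A A A A A   (applied A -> A A)
  Step 13: a a a a A A A A A  =>  a a a a a A A A A   (applied A -> a)
  Step 14: a a a a a A A A A  =>  a a a a a a A A A   (applied A -> a)
  Step 15: a a a a a a A A A  =>  a a a a a a A A A A   (applied A -> A A)
  Step 16: a a a a a a A A A A  =>  a a a a a a a A A A   (applied A -> a)
  Step 17: a a a a a a a A A A  =>  a a a a a a a a A A   (applied A -> a)
  Step 18: a a a a a a a a A A  =>  a a a a a a a a A A A   (applied A -> A A)
  Step 19: a a a a a a a a A A A  =>  a a a a a a a a A A A A   (applied A -> A A)
  Step 20: a a a a a a a a A A A A  =>  a a a a a a a a a A A A   (applied A -> a)
  Step 21: a a a a a a a a a A A A  =>  a a a a a a a a a a A A   (applied A -> a)
  Step 22: a a a a a a a a a a A A  =>  a a a a a a a a a a a A   (applied A -> a)
  Step 23: a a a a a a a a a a a A  =>  a a a a a a a a a a a a   (applied A -> a)
Final yield: a a a a a a a a a a a a
Total rewrite steps: 23

23


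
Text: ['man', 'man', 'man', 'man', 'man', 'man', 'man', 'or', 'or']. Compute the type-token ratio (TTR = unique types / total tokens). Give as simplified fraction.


Tokens: 9
Unique types: ('man', 'or') = 2
TTR = 2/9
Already in lowest terms.

2/9


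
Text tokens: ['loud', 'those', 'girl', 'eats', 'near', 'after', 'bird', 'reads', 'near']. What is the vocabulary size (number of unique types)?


Listing all tokens and tracking unique types:
  Token 1: 'loud' -> NEW (unique so far: 1)
  Token 2: 'those' -> NEW (unique so far: 2)
  Token 3: 'girl' -> NEW (unique so far: 3)
  Token 4: 'eats' -> NEW (unique so far: 4)
  Token 5: 'near' -> NEW (unique so far: 5)
  Token 6: 'after' -> NEW (unique so far: 6)
  Token 7: 'bird' -> NEW (unique so far: 7)
  Token 8: 'reads' -> NEW (unique so far: 8)
  Token 9: 'near' -> duplicate (unique so far: 8)
Unique types: ('after', 'bird', 'eats', 'girl', 'loud', 'near', 'reads', 'those')
Vocabulary size: 8

8


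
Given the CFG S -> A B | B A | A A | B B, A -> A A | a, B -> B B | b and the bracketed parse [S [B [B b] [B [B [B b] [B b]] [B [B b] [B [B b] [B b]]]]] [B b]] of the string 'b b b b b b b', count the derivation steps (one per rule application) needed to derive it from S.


Every bracketed nonterminal node [X ...] in the tree is produced by exactly one rule application.
Reading the tree off as a leftmost derivation:
  Step 1: S  =>  B B   (applied S -> B B)
  Step 2: B B  =>  B B B   (applied B -> B B)
  Step 3: B B B  =>  b B B   (applied B -> b)
  Step 4: b B B  =>  b B B B   (applied B -> B B)
  Step 5: b B B B  =>  b B B B B   (applied B -> B B)
  Step 6: b B B B B  =>  b b B B B   (applied B -> b)
  Step 7: b b B B B  =>  b b b B B   (applied B -> b)
  Step 8: b b b B B  =>  b b b B B B   (applied B -> B B)
  Step 9: b b b B B B  =>  b b b b B B   (applied B -> b)
  Step 10: b b b b B B  =>  b b b b B B B   (applied B -> B B)
  Step 11: b b b b B B B  =>  b b b b b B B   (applied B -> b)
  Step 12: b b b b b B B  =>  b b b b b b B   (applied B -> b)
  Step 13: b b b b b b B  =>  b b b b b b b   (applied B -> b)
Final yield: b b b b b b b
Total rewrite steps: 13

13


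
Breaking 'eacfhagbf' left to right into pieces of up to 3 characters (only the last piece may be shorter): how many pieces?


'eacfhagbf' has 9 characters.
Chunking with max size 3:
  Chunk 1: 'eac' (positions 0-2)
  Chunk 2: 'fha' (positions 3-5)
  Chunk 3: 'gbf' (positions 6-8)
Total chunks: ceil(9 / 3) = 3

3


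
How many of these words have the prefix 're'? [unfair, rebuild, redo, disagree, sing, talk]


Checking each word for prefix 're':
  'unfair' -> no (count: 0)
  'rebuild' -> YES, starts with 're' (count: 1)
  'redo' -> YES, starts with 're' (count: 2)
  'disagree' -> no (count: 2)
  'sing' -> no (count: 2)
  'talk' -> no (count: 2)
Total with prefix 're': 2

2


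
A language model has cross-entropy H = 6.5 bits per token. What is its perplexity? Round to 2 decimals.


Perplexity formula: PP = 2^H
H = 6.5
PP = 2^6.5
Decompose: 2^6.5 = 2^6 * 2^0.5 = 2^6 * sqrt(2)
2^6 = 64, sqrt(2) ~ 1.4142136
PP ~ 64 * 1.4142136 = 90.5096704
Rounded to 2 decimals: 90.51

90.51


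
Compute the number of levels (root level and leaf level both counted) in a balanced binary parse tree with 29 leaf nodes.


In a balanced binary tree with n leaves the deepest leaf is ceil(log2(n)) edges below the root,
so counting node levels inclusive of root and leaves gives ceil(log2(n)) + 1 levels.
log2(29) = 4.8580
ceil(4.8580) = 5
levels = 5 + 1 = 6

6


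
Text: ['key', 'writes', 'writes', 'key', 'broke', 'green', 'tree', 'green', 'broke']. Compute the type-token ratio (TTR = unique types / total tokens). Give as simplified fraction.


Tokens: 9
Unique types: ('broke', 'green', 'key', 'tree', 'writes') = 5
TTR = 5/9
Already in lowest terms.

5/9


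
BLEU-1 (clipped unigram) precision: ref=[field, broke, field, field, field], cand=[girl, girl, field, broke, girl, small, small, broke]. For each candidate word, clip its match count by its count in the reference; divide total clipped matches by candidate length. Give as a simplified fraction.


Reference word counts: {'broke': 1, 'field': 4}
Checking each candidate word (with clipping):
  'girl' -> not in reference -> no match (matches: 0)
  'girl' -> not in reference -> no match (matches: 0)
  'field' -> in reference (ref count 4, used 1/4) -> match (matches: 1)
  'broke' -> in reference (ref count 1, used 1/1) -> match (matches: 2)
  'girl' -> not in reference -> no match (matches: 2)
  'small' -> not in reference -> no match (matches: 2)
  'small' -> not in reference -> no match (matches: 2)
  'broke' -> ref count 1 already used up (1/1) -> clipped, no match (matches: 2)
Clipped matches: 2, Candidate length: 8
Precision = 2/8 = 1/4

1/4


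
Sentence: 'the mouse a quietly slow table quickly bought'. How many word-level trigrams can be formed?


Word trigrams from [8] words:
  Trigram 1: (the mouse a)
  Trigram 2: (mouse a quietly)
  Trigram 3: (a quietly slow)
  Trigram 4: (quietly slow table)
  Trigram 5: (slow table quickly)
  Trigram 6: (table quickly bought)
Total word trigrams: 8 - 2 = 6

6


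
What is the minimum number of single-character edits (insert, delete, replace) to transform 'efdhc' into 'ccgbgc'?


Building DP table for s1='efdhc' (len 5) and s2='ccgbgc' (len 6):
       c  c  g  b  g  c
    0  1  2  3  4  5  6
  e 1  1  2  3  4  5  6
  f 2  2  2  3  4  5  6
  d 3  3  3  3  4  5  6
  h 4  4  4  4  4  5  6
  c 5  4  4  5  5  5  5
Edit distance = dp[5][6] = 5

5


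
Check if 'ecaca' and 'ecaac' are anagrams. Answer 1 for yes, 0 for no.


Sort characters of 'ecaca': 'aacce'
Sort characters of 'ecaac': 'aacce'
Sorted forms match -> they ARE anagrams
Result: 1

1


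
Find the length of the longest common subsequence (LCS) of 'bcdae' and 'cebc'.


DP table for LCS of 'bcdae' and 'cebc':
       c  e  b  c
    0  0  0  0  0
  b 0  0  0  1  1
  c 0  1  1  1  2
  d 0  1  1  1  2
  a 0  1  1  1  2
  e 0  1  2  2  2
LCS: 'bc'
LCS length = 2

2


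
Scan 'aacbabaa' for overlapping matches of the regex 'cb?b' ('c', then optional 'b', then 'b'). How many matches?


Pattern: cb?b means 'c', then optional 'b', then 'b'.
Scanning 'aacbabaa' position-by-position:
  Pos 0: window 'aac' -> no
  Pos 1: window 'acb' -> no
  Pos 2: window 'cba' -> MATCH
  Pos 3: window 'bab' -> no
  Pos 4: window 'aba' -> no
  Pos 5: window 'baa' -> no
  Pos 6: window 'aa' -> no
  Pos 7: window 'a' -> no
Total matches: 1

1


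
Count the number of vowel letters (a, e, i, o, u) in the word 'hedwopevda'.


Scanning each character of 'hedwopevda':
  Position 1: 'h' -> consonant (running count: 0)
  Position 2: 'e' -> vowel (running count: 1)
  Position 3: 'd' -> consonant (running count: 1)
  Position 4: 'w' -> consonant (running count: 1)
  Position 5: 'o' -> vowel (running count: 2)
  Position 6: 'p' -> consonant (running count: 2)
  Position 7: 'e' -> vowel (running count: 3)
  Position 8: 'v' -> consonant (running count: 3)
  Position 9: 'd' -> consonant (running count: 3)
  Position 10: 'a' -> vowel (running count: 4)
Total vowels: 4

4


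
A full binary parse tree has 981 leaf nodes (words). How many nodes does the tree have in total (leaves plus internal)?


Leaf nodes (terminals): 981
Internal nodes = n - 1 = 981 - 1 = 980
Total = leaves + internal = 981 + 980 = 1961

1961


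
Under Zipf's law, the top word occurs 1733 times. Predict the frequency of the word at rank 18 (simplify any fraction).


Zipf's law: freq(rank) = f1 / rank
f1 = 1733, rank = 18
freq = 1733 / 18
GCD(1733, 18) = 1
Simplified: 1733/18

1733/18


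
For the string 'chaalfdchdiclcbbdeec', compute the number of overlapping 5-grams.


String 'chaalfdchdiclcbbdeec' has length L = 20.
Number of overlapping n-grams = L - n + 1
Substituting: 20 - 5 + 1 = 16

16


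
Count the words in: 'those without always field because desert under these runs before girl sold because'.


Counting words by splitting on spaces:
  Word 1: 'those'
  Word 2: 'without'
  Word 3: 'always'
  Word 4: 'field'
  Word 5: 'because'
  Word 6: 'desert'
  Word 7: 'under'
  Word 8: 'these'
  Word 9: 'runs'
  Word 10: 'before'
  Word 11: 'girl'
  Word 12: 'sold'
  Word 13: 'because'
Total words: 13

13


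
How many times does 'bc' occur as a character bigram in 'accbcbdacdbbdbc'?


Scanning 'accbcbdacdbbdbc' for bigram 'bc':
  Position 0: 'ac' -> no
  Position 1: 'cc' -> no
  Position 2: 'cb' -> no
  Position 3: 'bc' -> MATCH
  Position 4: 'cb' -> no
  Position 5: 'bd' -> no
  Position 6: 'da' -> no
  Position 7: 'ac' -> no
  Position 8: 'cd' -> no
  Position 9: 'db' -> no
  Position 10: 'bb' -> no
  Position 11: 'bd' -> no
  Position 12: 'db' -> no
  Position 13: 'bc' -> MATCH
Total matches: 2

2


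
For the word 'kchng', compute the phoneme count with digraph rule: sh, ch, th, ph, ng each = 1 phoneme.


Parsing 'kchng' greedily, digraphs first:
  'k' -> consonant phoneme (phonemes so far: 1)
  'ch' -> digraph (1 consonant phoneme) (phonemes so far: 2)
  'ng' -> digraph (1 consonant phoneme) (phonemes so far: 3)
Total phonemes: 3

3


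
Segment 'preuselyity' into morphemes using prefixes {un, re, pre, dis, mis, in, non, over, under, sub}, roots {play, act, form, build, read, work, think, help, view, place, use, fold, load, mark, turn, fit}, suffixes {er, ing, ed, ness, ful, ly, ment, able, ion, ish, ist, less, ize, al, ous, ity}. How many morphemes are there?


Segmenting 'preuselyity' against the inventory:
  'pre' -> prefix (morpheme 1)
  'use' -> root (morpheme 2)
  'ly' -> suffix (morpheme 3)
  'ity' -> suffix (morpheme 4)
Total morphemes: 4

4


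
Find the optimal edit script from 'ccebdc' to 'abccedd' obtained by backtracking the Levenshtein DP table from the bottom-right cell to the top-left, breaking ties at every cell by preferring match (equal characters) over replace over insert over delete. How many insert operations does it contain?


Edit distance = 4. Backtracking from cell (6, 7) with preference match > replace > insert > delete,
then listing the resulting alignment 'ccebdc' -> 'abccedd' left to right:
  Step 1: insert 'a' [insertion #1]
  Step 2: insert 'b' [insertion #2]
  Step 3: keep 'c'
  Step 4: keep 'c'
  Step 5: keep 'e'
  Step 6: delete 'b'
  Step 7: keep 'd'
  Step 8: replace c->d
Total insertions: 2

2


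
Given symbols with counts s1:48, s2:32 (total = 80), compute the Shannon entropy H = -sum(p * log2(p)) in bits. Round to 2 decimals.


Computing entropy H = -sum(p_i * log2(p_i)):
  s1: p = 48/80 = 0.6000, -p*log2(p) = 0.4422
  s2: p = 32/80 = 0.4000, -p*log2(p) = 0.5288
H = sum of terms = 0.9710
Rounded to 2 decimals: 0.97

0.97


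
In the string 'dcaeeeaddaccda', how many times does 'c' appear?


Scanning 'dcaeeeaddaccda' for 'c':
  Position 1: 'c' -> MATCH (count: 1)
  Position 10: 'c' -> MATCH (count: 2)
  Position 11: 'c' -> MATCH (count: 3)
Total occurrences of 'c': 3

3


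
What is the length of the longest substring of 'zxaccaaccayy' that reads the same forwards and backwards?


Scanning 'zxaccaaccayy' for palindromic substrings.
Substring at positions 2-9: 'accaacca'.
Check: reverse('accaacca') = 'accaacca' -> palindrome confirmed.
Neighbouring characters ('x' / 'y') break symmetry, so it cannot extend further.
No longer palindromic substring exists; longest length = 8

8


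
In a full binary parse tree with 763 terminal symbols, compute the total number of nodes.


Leaf nodes (terminals): 763
Internal nodes = n - 1 = 763 - 1 = 762
Total = leaves + internal = 763 + 762 = 1525

1525


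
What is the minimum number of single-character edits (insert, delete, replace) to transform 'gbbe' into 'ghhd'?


Building DP table for s1='gbbe' (len 4) and s2='ghhd' (len 4):
       g  h  h  d
    0  1  2  3  4
  g 1  0  1  2  3
  b 2  1  1  2  3
  b 3  2  2  2  3
  e 4  3  3  3  3
Edit distance = dp[4][4] = 3

3


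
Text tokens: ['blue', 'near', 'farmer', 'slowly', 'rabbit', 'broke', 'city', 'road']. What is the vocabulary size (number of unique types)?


Listing all tokens and tracking unique types:
  Token 1: 'blue' -> NEW (unique so far: 1)
  Token 2: 'near' -> NEW (unique so far: 2)
  Token 3: 'farmer' -> NEW (unique so far: 3)
  Token 4: 'slowly' -> NEW (unique so far: 4)
  Token 5: 'rabbit' -> NEW (unique so far: 5)
  Token 6: 'broke' -> NEW (unique so far: 6)
  Token 7: 'city' -> NEW (unique so far: 7)
  Token 8: 'road' -> NEW (unique so far: 8)
Unique types: ('blue', 'broke', 'city', 'farmer', 'near', 'rabbit', 'road', 'slowly')
Vocabulary size: 8

8


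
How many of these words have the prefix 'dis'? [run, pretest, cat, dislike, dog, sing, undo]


Checking each word for prefix 'dis':
  'run' -> no (count: 0)
  'pretest' -> no (count: 0)
  'cat' -> no (count: 0)
  'dislike' -> YES, starts with 'dis' (count: 1)
  'dog' -> no (count: 1)
  'sing' -> no (count: 1)
  'undo' -> no (count: 1)
Total with prefix 'dis': 1

1


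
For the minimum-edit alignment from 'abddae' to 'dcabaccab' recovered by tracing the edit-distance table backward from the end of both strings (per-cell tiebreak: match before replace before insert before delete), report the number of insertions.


Edit distance = 6. Backtracking from cell (6, 9) with preference match > replace > insert > delete,
then listing the resulting alignment 'abddae' -> 'dcabaccab' left to right:
  Step 1: insert 'd' [insertion #1]
  Step 2: insert 'c' [insertion #2]
  Step 3: keep 'a'
  Step 4: keep 'b'
  Step 5: insert 'a' [insertion #3]
  Step 6: replace d->c
  Step 7: replace d->c
  Step 8: keep 'a'
  Step 9: replace e->b
Total insertions: 3

3


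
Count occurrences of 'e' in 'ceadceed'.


Scanning 'ceadceed' for 'e':
  Position 1: 'e' -> MATCH (count: 1)
  Position 5: 'e' -> MATCH (count: 2)
  Position 6: 'e' -> MATCH (count: 3)
Total occurrences of 'e': 3

3


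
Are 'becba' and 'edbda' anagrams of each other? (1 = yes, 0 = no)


Sort characters of 'becba': 'abbce'
Sort characters of 'edbda': 'abdde'
Sorted forms differ -> they are NOT anagrams
Result: 0

0


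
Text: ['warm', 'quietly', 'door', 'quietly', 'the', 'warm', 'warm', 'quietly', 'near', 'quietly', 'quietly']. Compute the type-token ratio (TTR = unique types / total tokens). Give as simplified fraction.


Tokens: 11
Unique types: ('door', 'near', 'quietly', 'the', 'warm') = 5
TTR = 5/11
Already in lowest terms.

5/11


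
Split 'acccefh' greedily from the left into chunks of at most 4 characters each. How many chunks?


'acccefh' has 7 characters.
Chunking with max size 4:
  Chunk 1: 'accc' (positions 0-3)
  Chunk 2: 'efh' (positions 4-6)
Total chunks: ceil(7 / 4) = 2

2


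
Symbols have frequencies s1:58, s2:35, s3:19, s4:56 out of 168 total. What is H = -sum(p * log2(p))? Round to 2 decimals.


Computing entropy H = -sum(p_i * log2(p_i)):
  s1: p = 58/168 = 0.3452, -p*log2(p) = 0.5297
  s2: p = 35/168 = 0.2083, -p*log2(p) = 0.4715
  s3: p = 19/168 = 0.1131, -p*log2(p) = 0.3556
  s4: p = 56/168 = 0.3333, -p*log2(p) = 0.5283
H = sum of terms = 1.8851
Rounded to 2 decimals: 1.89

1.89


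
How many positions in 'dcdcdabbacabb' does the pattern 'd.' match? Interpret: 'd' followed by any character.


Pattern: d. means 'd' followed by any character.
Scanning 'dcdcdabbacabb' position-by-position:
  Pos 0: window 'dc' -> MATCH
  Pos 1: window 'cd' -> no
  Pos 2: window 'dc' -> MATCH
  Pos 3: window 'cd' -> no
  Pos 4: window 'da' -> MATCH
  Pos 5: window 'ab' -> no
  Pos 6: window 'bb' -> no
  Pos 7: window 'ba' -> no
  Pos 8: window 'ac' -> no
  Pos 9: window 'ca' -> no
  Pos 10: window 'ab' -> no
  Pos 11: window 'bb' -> no
  Pos 12: window 'b' -> no
Total matches: 3

3


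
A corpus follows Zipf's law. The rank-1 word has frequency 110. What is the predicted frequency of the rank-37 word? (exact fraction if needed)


Zipf's law: freq(rank) = f1 / rank
f1 = 110, rank = 37
freq = 110 / 37
GCD(110, 37) = 1
Simplified: 110/37

110/37


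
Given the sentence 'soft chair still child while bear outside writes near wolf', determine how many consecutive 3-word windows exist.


Word trigrams from [10] words:
  Trigram 1: (soft chair still)
  Trigram 2: (chair still child)
  Trigram 3: (still child while)
  Trigram 4: (child while bear)
  Trigram 5: (while bear outside)
  Trigram 6: (bear outside writes)
  Trigram 7: (outside writes near)
  Trigram 8: (writes near wolf)
Total word trigrams: 10 - 2 = 8

8


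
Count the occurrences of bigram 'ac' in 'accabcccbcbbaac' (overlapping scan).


Scanning 'accabcccbcbbaac' for bigram 'ac':
  Position 0: 'ac' -> MATCH
  Position 1: 'cc' -> no
  Position 2: 'ca' -> no
  Position 3: 'ab' -> no
  Position 4: 'bc' -> no
  Position 5: 'cc' -> no
  Position 6: 'cc' -> no
  Position 7: 'cb' -> no
  Position 8: 'bc' -> no
  Position 9: 'cb' -> no
  Position 10: 'bb' -> no
  Position 11: 'ba' -> no
  Position 12: 'aa' -> no
  Position 13: 'ac' -> MATCH
Total matches: 2

2


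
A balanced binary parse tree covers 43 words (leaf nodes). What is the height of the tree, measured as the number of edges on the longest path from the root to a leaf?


In a balanced binary tree with n leaves the deepest leaf is ceil(log2(n)) edges below the root.
log2(43) = 5.4263
ceil(5.4263) = 6
height (edges) = 6

6


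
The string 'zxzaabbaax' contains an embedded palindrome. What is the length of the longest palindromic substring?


Scanning 'zxzaabbaax' for palindromic substrings.
Substring at positions 3-8: 'aabbaa'.
Check: reverse('aabbaa') = 'aabbaa' -> palindrome confirmed.
Neighbouring characters ('z' / 'x') break symmetry, so it cannot extend further.
No longer palindromic substring exists; longest length = 6

6


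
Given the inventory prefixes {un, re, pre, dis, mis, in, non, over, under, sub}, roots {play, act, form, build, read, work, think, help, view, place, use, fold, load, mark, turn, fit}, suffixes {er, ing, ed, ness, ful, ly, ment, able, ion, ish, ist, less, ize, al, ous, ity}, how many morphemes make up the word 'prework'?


Segmenting 'prework' against the inventory:
  'pre' -> prefix (morpheme 1)
  'work' -> root (morpheme 2)
Total morphemes: 2

2


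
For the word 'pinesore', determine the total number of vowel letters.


Scanning each character of 'pinesore':
  Position 1: 'p' -> consonant (running count: 0)
  Position 2: 'i' -> vowel (running count: 1)
  Position 3: 'n' -> consonant (running count: 1)
  Position 4: 'e' -> vowel (running count: 2)
  Position 5: 's' -> consonant (running count: 2)
  Position 6: 'o' -> vowel (running count: 3)
  Position 7: 'r' -> consonant (running count: 3)
  Position 8: 'e' -> vowel (running count: 4)
Total vowels: 4

4


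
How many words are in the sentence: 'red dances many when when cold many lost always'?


Counting words by splitting on spaces:
  Word 1: 'red'
  Word 2: 'dances'
  Word 3: 'many'
  Word 4: 'when'
  Word 5: 'when'
  Word 6: 'cold'
  Word 7: 'many'
  Word 8: 'lost'
  Word 9: 'always'
Total words: 9

9


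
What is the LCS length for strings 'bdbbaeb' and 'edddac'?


DP table for LCS of 'bdbbaeb' and 'edddac':
       e  d  d  d  a  c
    0  0  0  0  0  0  0
  b 0  0  0  0  0  0  0
  d 0  0  1  1  1  1  1
  b 0  0  1  1  1  1  1
  b 0  0  1  1  1  1  1
  a 0  0  1  1  1  2  2
  e 0  1  1  1  1  2  2
  b 0  1  1  1  1  2  2
LCS: 'da'
LCS length = 2

2


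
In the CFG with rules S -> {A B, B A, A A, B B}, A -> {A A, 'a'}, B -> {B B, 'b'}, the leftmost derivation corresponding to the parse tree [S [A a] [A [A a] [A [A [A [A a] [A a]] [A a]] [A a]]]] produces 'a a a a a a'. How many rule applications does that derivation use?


Every bracketed nonterminal node [X ...] in the tree is produced by exactly one rule application.
Reading the tree off as a leftmost derivation:
  Step 1: S  =>  A A   (applied S -> A A)
  Step 2: A A  =>  a A   (applied A -> a)
  Step 3: a A  =>  a A A   (applied A -> A A)
  Step 4: a A A  =>  a a A   (applied A -> a)
  Step 5: a a A  =>  a a A A   (applied A -> A A)
  Step 6: a a A A  =>  a a A A A   (applied A -> A A)
  Step 7: a a A A A  =>  a a A A A A   (applied A -> A A)
  Step 8: a a A A A A  =>  a a a A A A   (applied A -> a)
  Step 9: a a a A A A  =>  a a a a A A   (applied A -> a)
  Step 10: a a a a A A  =>  a a a a a A   (applied A -> a)
  Step 11: a a a a a A  =>  a a a a a a   (applied A -> a)
Final yield: a a a a a a
Total rewrite steps: 11

11


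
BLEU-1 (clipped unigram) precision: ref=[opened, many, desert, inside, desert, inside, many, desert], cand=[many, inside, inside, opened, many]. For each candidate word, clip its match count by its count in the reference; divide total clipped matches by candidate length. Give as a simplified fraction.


Reference word counts: {'desert': 3, 'inside': 2, 'many': 2, 'opened': 1}
Checking each candidate word (with clipping):
  'many' -> in reference (ref count 2, used 1/2) -> match (matches: 1)
  'inside' -> in reference (ref count 2, used 1/2) -> match (matches: 2)
  'inside' -> in reference (ref count 2, used 2/2) -> match (matches: 3)
  'opened' -> in reference (ref count 1, used 1/1) -> match (matches: 4)
  'many' -> in reference (ref count 2, used 2/2) -> match (matches: 5)
Clipped matches: 5, Candidate length: 5
Precision = 5/5 = 1

1


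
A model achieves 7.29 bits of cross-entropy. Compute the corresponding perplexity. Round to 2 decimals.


Perplexity formula: PP = 2^H
H = 7.29
PP = 2^7.29
Decompose: 2^7.29 = 2^7 * 2^0.29
2^7 = 128, 2^0.29 ~ 1.2226403
PP ~ 128 * 1.2226403 = 156.4979584
Rounded to 2 decimals: 156.50

156.50


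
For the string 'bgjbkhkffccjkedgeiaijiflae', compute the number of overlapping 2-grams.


String 'bgjbkhkffccjkedgeiaijiflae' has length L = 26.
Number of overlapping n-grams = L - n + 1
Substituting: 26 - 2 + 1 = 25

25


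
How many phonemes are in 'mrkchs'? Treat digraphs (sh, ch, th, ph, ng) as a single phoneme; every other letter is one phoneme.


Parsing 'mrkchs' greedily, digraphs first:
  'm' -> consonant phoneme (phonemes so far: 1)
  'r' -> consonant phoneme (phonemes so far: 2)
  'k' -> consonant phoneme (phonemes so far: 3)
  'ch' -> digraph (1 consonant phoneme) (phonemes so far: 4)
  's' -> consonant phoneme (phonemes so far: 5)
Total phonemes: 5

5


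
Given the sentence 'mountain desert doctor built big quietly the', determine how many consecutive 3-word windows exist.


Word trigrams from [7] words:
  Trigram 1: (mountain desert doctor)
  Trigram 2: (desert doctor built)
  Trigram 3: (doctor built big)
  Trigram 4: (built big quietly)
  Trigram 5: (big quietly the)
Total word trigrams: 7 - 2 = 5

5


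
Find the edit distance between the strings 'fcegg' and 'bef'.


Building DP table for s1='fcegg' (len 5) and s2='bef' (len 3):
       b  e  f
    0  1  2  3
  f 1  1  2  2
  c 2  2  2  3
  e 3  3  2  3
  g 4  4  3  3
  g 5  5  4  4
Edit distance = dp[5][3] = 4

4


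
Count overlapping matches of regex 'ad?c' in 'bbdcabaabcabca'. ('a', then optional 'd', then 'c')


Pattern: ad?c means 'a', then optional 'd', then 'c'.
Scanning 'bbdcabaabcabca' position-by-position:
  Pos 0: window 'bbd' -> no
  Pos 1: window 'bdc' -> no
  Pos 2: window 'dca' -> no
  Pos 3: window 'cab' -> no
  Pos 4: window 'aba' -> no
  Pos 5: window 'baa' -> no
  Pos 6: window 'aab' -> no
  Pos 7: window 'abc' -> no
  Pos 8: window 'bca' -> no
  Pos 9: window 'cab' -> no
  Pos 10: window 'abc' -> no
  Pos 11: window 'bca' -> no
  Pos 12: window 'ca' -> no
  Pos 13: window 'a' -> no
Total matches: 0

0


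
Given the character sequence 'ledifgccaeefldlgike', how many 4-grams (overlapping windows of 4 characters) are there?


String 'ledifgccaeefldlgike' has length L = 19.
Number of overlapping n-grams = L - n + 1
Substituting: 19 - 4 + 1 = 16

16


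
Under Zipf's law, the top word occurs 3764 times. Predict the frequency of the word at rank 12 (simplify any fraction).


Zipf's law: freq(rank) = f1 / rank
f1 = 3764, rank = 12
freq = 3764 / 12
GCD(3764, 12) = 4
Simplified: 941/3

941/3


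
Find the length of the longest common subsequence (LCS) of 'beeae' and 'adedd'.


DP table for LCS of 'beeae' and 'adedd':
       a  d  e  d  d
    0  0  0  0  0  0
  b 0  0  0  0  0  0
  e 0  0  0  1  1  1
  e 0  0  0  1  1  1
  a 0  1  1  1  1  1
  e 0  1  1  2  2  2
LCS: 'ae'
LCS length = 2

2


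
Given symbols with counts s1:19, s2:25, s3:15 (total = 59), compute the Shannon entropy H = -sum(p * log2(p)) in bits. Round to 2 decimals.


Computing entropy H = -sum(p_i * log2(p_i)):
  s1: p = 19/59 = 0.3220, -p*log2(p) = 0.5264
  s2: p = 25/59 = 0.4237, -p*log2(p) = 0.5249
  s3: p = 15/59 = 0.2542, -p*log2(p) = 0.5023
H = sum of terms = 1.5536
Rounded to 2 decimals: 1.55

1.55


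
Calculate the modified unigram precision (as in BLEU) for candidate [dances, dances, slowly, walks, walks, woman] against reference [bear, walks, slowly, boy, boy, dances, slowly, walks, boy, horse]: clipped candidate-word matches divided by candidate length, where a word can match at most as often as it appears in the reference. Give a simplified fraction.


Reference word counts: {'bear': 1, 'boy': 3, 'dances': 1, 'horse': 1, 'slowly': 2, 'walks': 2}
Checking each candidate word (with clipping):
  'dances' -> in reference (ref count 1, used 1/1) -> match (matches: 1)
  'dances' -> ref count 1 already used up (1/1) -> clipped, no match (matches: 1)
  'slowly' -> in reference (ref count 2, used 1/2) -> match (matches: 2)
  'walks' -> in reference (ref count 2, used 1/2) -> match (matches: 3)
  'walks' -> in reference (ref count 2, used 2/2) -> match (matches: 4)
  'woman' -> not in reference -> no match (matches: 4)
Clipped matches: 4, Candidate length: 6
Precision = 4/6 = 2/3

2/3


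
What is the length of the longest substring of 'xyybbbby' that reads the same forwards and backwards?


Scanning 'xyybbbby' for palindromic substrings.
Substring at positions 2-7: 'ybbbby'.
Check: reverse('ybbbby') = 'ybbbby' -> palindrome confirmed.
Neighbouring characters ('y' / '-') break symmetry, so it cannot extend further.
No longer palindromic substring exists; longest length = 6

6


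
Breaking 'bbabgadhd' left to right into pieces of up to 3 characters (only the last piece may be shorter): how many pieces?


'bbabgadhd' has 9 characters.
Chunking with max size 3:
  Chunk 1: 'bba' (positions 0-2)
  Chunk 2: 'bga' (positions 3-5)
  Chunk 3: 'dhd' (positions 6-8)
Total chunks: ceil(9 / 3) = 3

3


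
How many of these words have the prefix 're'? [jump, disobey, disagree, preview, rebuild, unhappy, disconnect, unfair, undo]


Checking each word for prefix 're':
  'jump' -> no (count: 0)
  'disobey' -> no (count: 0)
  'disagree' -> no (count: 0)
  'preview' -> no (count: 0)
  'rebuild' -> YES, starts with 're' (count: 1)
  'unhappy' -> no (count: 1)
  'disconnect' -> no (count: 1)
  'unfair' -> no (count: 1)
  'undo' -> no (count: 1)
Total with prefix 're': 1

1


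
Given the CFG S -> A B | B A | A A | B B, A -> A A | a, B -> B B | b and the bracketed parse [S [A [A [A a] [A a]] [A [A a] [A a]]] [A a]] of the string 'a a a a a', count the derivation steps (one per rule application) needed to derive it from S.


Every bracketed nonterminal node [X ...] in the tree is produced by exactly one rule application.
Reading the tree off as a leftmost derivation:
  Step 1: S  =>  A A   (applied S -> A A)
  Step 2: A A  =>  A A A   (applied A -> A A)
  Step 3: A A A  =>  A A A A   (applied A -> A A)
  Step 4: A A A A  =>  a A A A   (applied A -> a)
  Step 5: a A A A  =>  a a A A   (applied A -> a)
  Step 6: a a A A  =>  a a A A A   (applied A -> A A)
  Step 7: a a A A A  =>  a a a A A   (applied A -> a)
  Step 8: a a a A A  =>  a a a a A   (applied A -> a)
  Step 9: a a a a A  =>  a a a a a   (applied A -> a)
Final yield: a a a a a
Total rewrite steps: 9

9


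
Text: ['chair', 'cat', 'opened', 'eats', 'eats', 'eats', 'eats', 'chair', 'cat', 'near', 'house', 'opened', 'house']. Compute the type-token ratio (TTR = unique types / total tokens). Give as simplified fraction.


Tokens: 13
Unique types: ('cat', 'chair', 'eats', 'house', 'near', 'opened') = 6
TTR = 6/13
Already in lowest terms.

6/13


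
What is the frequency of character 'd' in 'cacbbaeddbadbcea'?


Scanning 'cacbbaeddbadbcea' for 'd':
  Position 7: 'd' -> MATCH (count: 1)
  Position 8: 'd' -> MATCH (count: 2)
  Position 11: 'd' -> MATCH (count: 3)
Total occurrences of 'd': 3

3


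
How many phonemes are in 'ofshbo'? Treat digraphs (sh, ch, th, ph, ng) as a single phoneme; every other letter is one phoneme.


Parsing 'ofshbo' greedily, digraphs first:
  'o' -> vowel phoneme (phonemes so far: 1)
  'f' -> consonant phoneme (phonemes so far: 2)
  'sh' -> digraph (1 consonant phoneme) (phonemes so far: 3)
  'b' -> consonant phoneme (phonemes so far: 4)
  'o' -> vowel phoneme (phonemes so far: 5)
Total phonemes: 5

5


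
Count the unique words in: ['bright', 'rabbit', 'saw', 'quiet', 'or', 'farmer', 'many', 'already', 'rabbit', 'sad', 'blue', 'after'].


Listing all tokens and tracking unique types:
  Token 1: 'bright' -> NEW (unique so far: 1)
  Token 2: 'rabbit' -> NEW (unique so far: 2)
  Token 3: 'saw' -> NEW (unique so far: 3)
  Token 4: 'quiet' -> NEW (unique so far: 4)
  Token 5: 'or' -> NEW (unique so far: 5)
  Token 6: 'farmer' -> NEW (unique so far: 6)
  Token 7: 'many' -> NEW (unique so far: 7)
  Token 8: 'already' -> NEW (unique so far: 8)
  Token 9: 'rabbit' -> duplicate (unique so far: 8)
  Token 10: 'sad' -> NEW (unique so far: 9)
  Token 11: 'blue' -> NEW (unique so far: 10)
  Token 12: 'after' -> NEW (unique so far: 11)
Unique types: ('after', 'already', 'blue', 'bright', 'farmer', 'many', 'or', 'quiet', 'rabbit', 'sad', 'saw')
Vocabulary size: 11

11
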